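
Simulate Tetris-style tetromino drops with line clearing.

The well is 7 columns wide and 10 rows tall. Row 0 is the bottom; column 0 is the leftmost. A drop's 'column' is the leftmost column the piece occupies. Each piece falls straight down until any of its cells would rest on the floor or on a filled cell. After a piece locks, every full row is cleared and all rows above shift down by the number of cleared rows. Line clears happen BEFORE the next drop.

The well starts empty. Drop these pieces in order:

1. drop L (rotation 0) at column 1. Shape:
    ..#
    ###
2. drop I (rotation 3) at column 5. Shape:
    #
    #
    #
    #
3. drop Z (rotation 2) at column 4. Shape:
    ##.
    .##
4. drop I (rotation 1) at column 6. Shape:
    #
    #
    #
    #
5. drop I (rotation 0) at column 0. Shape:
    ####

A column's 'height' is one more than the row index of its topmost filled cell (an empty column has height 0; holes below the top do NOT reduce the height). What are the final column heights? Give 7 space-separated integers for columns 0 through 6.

Drop 1: L rot0 at col 1 lands with bottom-row=0; cleared 0 line(s) (total 0); column heights now [0 1 1 2 0 0 0], max=2
Drop 2: I rot3 at col 5 lands with bottom-row=0; cleared 0 line(s) (total 0); column heights now [0 1 1 2 0 4 0], max=4
Drop 3: Z rot2 at col 4 lands with bottom-row=4; cleared 0 line(s) (total 0); column heights now [0 1 1 2 6 6 5], max=6
Drop 4: I rot1 at col 6 lands with bottom-row=5; cleared 0 line(s) (total 0); column heights now [0 1 1 2 6 6 9], max=9
Drop 5: I rot0 at col 0 lands with bottom-row=2; cleared 0 line(s) (total 0); column heights now [3 3 3 3 6 6 9], max=9

Answer: 3 3 3 3 6 6 9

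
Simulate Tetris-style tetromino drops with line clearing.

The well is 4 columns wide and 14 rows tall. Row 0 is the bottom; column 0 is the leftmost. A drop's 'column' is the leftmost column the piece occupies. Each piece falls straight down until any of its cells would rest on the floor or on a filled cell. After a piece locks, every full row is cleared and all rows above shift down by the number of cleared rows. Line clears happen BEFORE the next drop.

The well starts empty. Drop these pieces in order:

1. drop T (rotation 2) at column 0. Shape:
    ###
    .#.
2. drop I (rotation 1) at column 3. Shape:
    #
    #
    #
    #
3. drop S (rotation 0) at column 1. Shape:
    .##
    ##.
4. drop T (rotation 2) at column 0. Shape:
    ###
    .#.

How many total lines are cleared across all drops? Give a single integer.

Drop 1: T rot2 at col 0 lands with bottom-row=0; cleared 0 line(s) (total 0); column heights now [2 2 2 0], max=2
Drop 2: I rot1 at col 3 lands with bottom-row=0; cleared 1 line(s) (total 1); column heights now [0 1 0 3], max=3
Drop 3: S rot0 at col 1 lands with bottom-row=2; cleared 0 line(s) (total 1); column heights now [0 3 4 4], max=4
Drop 4: T rot2 at col 0 lands with bottom-row=3; cleared 0 line(s) (total 1); column heights now [5 5 5 4], max=5

Answer: 1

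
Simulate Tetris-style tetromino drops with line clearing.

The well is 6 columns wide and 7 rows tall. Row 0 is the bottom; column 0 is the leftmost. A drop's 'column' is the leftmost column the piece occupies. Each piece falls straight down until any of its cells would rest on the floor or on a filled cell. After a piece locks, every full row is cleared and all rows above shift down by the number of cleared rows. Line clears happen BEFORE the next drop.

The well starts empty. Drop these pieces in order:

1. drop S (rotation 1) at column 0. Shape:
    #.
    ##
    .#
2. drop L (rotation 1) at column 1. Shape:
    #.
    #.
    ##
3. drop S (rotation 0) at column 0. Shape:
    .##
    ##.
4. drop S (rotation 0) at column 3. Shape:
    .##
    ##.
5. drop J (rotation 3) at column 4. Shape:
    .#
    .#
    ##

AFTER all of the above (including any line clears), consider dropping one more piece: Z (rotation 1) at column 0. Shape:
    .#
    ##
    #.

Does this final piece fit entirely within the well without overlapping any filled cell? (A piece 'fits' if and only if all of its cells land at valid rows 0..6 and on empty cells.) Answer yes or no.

Drop 1: S rot1 at col 0 lands with bottom-row=0; cleared 0 line(s) (total 0); column heights now [3 2 0 0 0 0], max=3
Drop 2: L rot1 at col 1 lands with bottom-row=2; cleared 0 line(s) (total 0); column heights now [3 5 3 0 0 0], max=5
Drop 3: S rot0 at col 0 lands with bottom-row=5; cleared 0 line(s) (total 0); column heights now [6 7 7 0 0 0], max=7
Drop 4: S rot0 at col 3 lands with bottom-row=0; cleared 0 line(s) (total 0); column heights now [6 7 7 1 2 2], max=7
Drop 5: J rot3 at col 4 lands with bottom-row=2; cleared 0 line(s) (total 0); column heights now [6 7 7 1 3 5], max=7
Test piece Z rot1 at col 0 (width 2): heights before test = [6 7 7 1 3 5]; fits = False

Answer: no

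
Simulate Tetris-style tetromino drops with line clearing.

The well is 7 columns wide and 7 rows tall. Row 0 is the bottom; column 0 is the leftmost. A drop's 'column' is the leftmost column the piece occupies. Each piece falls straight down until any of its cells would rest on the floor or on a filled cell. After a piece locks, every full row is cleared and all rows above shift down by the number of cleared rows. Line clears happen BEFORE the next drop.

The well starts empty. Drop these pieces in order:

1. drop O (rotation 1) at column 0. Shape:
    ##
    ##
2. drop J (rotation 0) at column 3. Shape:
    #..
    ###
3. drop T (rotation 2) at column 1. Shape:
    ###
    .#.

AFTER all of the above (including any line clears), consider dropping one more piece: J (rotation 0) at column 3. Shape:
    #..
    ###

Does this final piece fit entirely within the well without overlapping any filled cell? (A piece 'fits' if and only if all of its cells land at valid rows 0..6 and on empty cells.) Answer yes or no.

Answer: yes

Derivation:
Drop 1: O rot1 at col 0 lands with bottom-row=0; cleared 0 line(s) (total 0); column heights now [2 2 0 0 0 0 0], max=2
Drop 2: J rot0 at col 3 lands with bottom-row=0; cleared 0 line(s) (total 0); column heights now [2 2 0 2 1 1 0], max=2
Drop 3: T rot2 at col 1 lands with bottom-row=1; cleared 0 line(s) (total 0); column heights now [2 3 3 3 1 1 0], max=3
Test piece J rot0 at col 3 (width 3): heights before test = [2 3 3 3 1 1 0]; fits = True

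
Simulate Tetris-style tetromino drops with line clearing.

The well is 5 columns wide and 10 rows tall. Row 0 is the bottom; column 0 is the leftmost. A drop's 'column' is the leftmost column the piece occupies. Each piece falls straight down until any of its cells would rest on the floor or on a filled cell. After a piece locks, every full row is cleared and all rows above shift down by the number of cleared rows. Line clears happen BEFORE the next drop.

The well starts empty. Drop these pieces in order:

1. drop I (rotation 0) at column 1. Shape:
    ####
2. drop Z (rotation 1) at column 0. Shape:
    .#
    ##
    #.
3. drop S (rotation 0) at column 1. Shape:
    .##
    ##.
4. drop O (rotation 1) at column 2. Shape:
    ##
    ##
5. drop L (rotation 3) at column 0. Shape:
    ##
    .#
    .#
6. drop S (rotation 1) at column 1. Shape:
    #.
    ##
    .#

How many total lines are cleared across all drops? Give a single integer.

Answer: 1

Derivation:
Drop 1: I rot0 at col 1 lands with bottom-row=0; cleared 0 line(s) (total 0); column heights now [0 1 1 1 1], max=1
Drop 2: Z rot1 at col 0 lands with bottom-row=0; cleared 1 line(s) (total 1); column heights now [1 2 0 0 0], max=2
Drop 3: S rot0 at col 1 lands with bottom-row=2; cleared 0 line(s) (total 1); column heights now [1 3 4 4 0], max=4
Drop 4: O rot1 at col 2 lands with bottom-row=4; cleared 0 line(s) (total 1); column heights now [1 3 6 6 0], max=6
Drop 5: L rot3 at col 0 lands with bottom-row=3; cleared 0 line(s) (total 1); column heights now [6 6 6 6 0], max=6
Drop 6: S rot1 at col 1 lands with bottom-row=6; cleared 0 line(s) (total 1); column heights now [6 9 8 6 0], max=9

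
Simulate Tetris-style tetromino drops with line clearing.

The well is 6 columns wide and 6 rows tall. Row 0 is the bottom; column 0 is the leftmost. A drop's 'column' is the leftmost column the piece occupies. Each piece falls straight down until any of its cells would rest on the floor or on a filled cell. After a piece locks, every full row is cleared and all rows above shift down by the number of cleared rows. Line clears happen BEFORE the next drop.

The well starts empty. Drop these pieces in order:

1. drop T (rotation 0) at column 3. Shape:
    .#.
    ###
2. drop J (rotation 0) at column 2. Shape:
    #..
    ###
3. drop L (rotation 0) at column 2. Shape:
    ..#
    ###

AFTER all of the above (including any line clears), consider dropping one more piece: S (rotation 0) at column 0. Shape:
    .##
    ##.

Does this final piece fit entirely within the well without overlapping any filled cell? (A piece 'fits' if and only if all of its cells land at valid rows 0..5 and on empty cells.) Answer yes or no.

Drop 1: T rot0 at col 3 lands with bottom-row=0; cleared 0 line(s) (total 0); column heights now [0 0 0 1 2 1], max=2
Drop 2: J rot0 at col 2 lands with bottom-row=2; cleared 0 line(s) (total 0); column heights now [0 0 4 3 3 1], max=4
Drop 3: L rot0 at col 2 lands with bottom-row=4; cleared 0 line(s) (total 0); column heights now [0 0 5 5 6 1], max=6
Test piece S rot0 at col 0 (width 3): heights before test = [0 0 5 5 6 1]; fits = True

Answer: yes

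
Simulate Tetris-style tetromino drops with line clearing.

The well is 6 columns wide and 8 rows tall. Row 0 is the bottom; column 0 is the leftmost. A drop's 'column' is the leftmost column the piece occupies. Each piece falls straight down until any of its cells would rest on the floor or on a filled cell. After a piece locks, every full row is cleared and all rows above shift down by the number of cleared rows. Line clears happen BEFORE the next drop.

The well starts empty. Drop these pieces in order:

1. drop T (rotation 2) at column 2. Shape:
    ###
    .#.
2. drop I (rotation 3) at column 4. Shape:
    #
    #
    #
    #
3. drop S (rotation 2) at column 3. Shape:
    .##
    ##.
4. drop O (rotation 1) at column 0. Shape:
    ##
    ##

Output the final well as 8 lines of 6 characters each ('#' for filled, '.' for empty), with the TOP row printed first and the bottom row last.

Drop 1: T rot2 at col 2 lands with bottom-row=0; cleared 0 line(s) (total 0); column heights now [0 0 2 2 2 0], max=2
Drop 2: I rot3 at col 4 lands with bottom-row=2; cleared 0 line(s) (total 0); column heights now [0 0 2 2 6 0], max=6
Drop 3: S rot2 at col 3 lands with bottom-row=6; cleared 0 line(s) (total 0); column heights now [0 0 2 7 8 8], max=8
Drop 4: O rot1 at col 0 lands with bottom-row=0; cleared 0 line(s) (total 0); column heights now [2 2 2 7 8 8], max=8

Answer: ....##
...##.
....#.
....#.
....#.
....#.
#####.
##.#..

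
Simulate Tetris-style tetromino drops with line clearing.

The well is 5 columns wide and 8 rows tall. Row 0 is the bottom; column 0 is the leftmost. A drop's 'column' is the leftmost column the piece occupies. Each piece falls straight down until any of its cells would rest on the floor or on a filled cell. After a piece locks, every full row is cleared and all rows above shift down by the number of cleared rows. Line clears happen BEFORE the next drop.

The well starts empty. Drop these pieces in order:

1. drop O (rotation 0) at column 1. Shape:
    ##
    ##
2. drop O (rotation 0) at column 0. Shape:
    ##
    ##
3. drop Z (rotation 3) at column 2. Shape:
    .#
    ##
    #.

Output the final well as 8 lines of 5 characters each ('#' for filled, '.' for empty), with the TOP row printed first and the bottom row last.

Drop 1: O rot0 at col 1 lands with bottom-row=0; cleared 0 line(s) (total 0); column heights now [0 2 2 0 0], max=2
Drop 2: O rot0 at col 0 lands with bottom-row=2; cleared 0 line(s) (total 0); column heights now [4 4 2 0 0], max=4
Drop 3: Z rot3 at col 2 lands with bottom-row=2; cleared 0 line(s) (total 0); column heights now [4 4 4 5 0], max=5

Answer: .....
.....
.....
...#.
####.
###..
.##..
.##..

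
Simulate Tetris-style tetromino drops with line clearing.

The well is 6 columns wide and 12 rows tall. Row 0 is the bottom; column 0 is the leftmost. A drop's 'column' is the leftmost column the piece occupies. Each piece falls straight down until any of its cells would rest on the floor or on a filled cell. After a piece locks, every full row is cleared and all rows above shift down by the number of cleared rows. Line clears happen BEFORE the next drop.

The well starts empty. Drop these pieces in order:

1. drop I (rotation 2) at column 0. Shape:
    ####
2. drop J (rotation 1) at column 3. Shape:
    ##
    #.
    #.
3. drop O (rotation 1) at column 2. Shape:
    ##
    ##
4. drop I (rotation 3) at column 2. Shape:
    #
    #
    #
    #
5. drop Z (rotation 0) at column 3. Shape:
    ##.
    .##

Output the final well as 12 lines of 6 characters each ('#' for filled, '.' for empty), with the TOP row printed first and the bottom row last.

Answer: ......
......
..#...
..#...
..#...
..###.
..####
..##..
...##.
...#..
...#..
####..

Derivation:
Drop 1: I rot2 at col 0 lands with bottom-row=0; cleared 0 line(s) (total 0); column heights now [1 1 1 1 0 0], max=1
Drop 2: J rot1 at col 3 lands with bottom-row=1; cleared 0 line(s) (total 0); column heights now [1 1 1 4 4 0], max=4
Drop 3: O rot1 at col 2 lands with bottom-row=4; cleared 0 line(s) (total 0); column heights now [1 1 6 6 4 0], max=6
Drop 4: I rot3 at col 2 lands with bottom-row=6; cleared 0 line(s) (total 0); column heights now [1 1 10 6 4 0], max=10
Drop 5: Z rot0 at col 3 lands with bottom-row=5; cleared 0 line(s) (total 0); column heights now [1 1 10 7 7 6], max=10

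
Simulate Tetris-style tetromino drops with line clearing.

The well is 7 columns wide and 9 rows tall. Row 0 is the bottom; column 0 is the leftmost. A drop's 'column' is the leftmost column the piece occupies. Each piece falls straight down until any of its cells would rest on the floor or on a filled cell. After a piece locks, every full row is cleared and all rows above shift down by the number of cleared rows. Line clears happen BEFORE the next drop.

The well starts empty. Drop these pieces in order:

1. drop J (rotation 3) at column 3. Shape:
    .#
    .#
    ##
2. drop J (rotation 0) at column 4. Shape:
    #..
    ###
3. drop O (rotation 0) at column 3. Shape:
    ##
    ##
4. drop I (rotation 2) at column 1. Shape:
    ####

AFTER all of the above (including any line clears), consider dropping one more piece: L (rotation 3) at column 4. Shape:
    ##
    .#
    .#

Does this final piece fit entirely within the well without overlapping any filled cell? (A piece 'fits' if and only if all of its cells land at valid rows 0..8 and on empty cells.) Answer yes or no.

Drop 1: J rot3 at col 3 lands with bottom-row=0; cleared 0 line(s) (total 0); column heights now [0 0 0 1 3 0 0], max=3
Drop 2: J rot0 at col 4 lands with bottom-row=3; cleared 0 line(s) (total 0); column heights now [0 0 0 1 5 4 4], max=5
Drop 3: O rot0 at col 3 lands with bottom-row=5; cleared 0 line(s) (total 0); column heights now [0 0 0 7 7 4 4], max=7
Drop 4: I rot2 at col 1 lands with bottom-row=7; cleared 0 line(s) (total 0); column heights now [0 8 8 8 8 4 4], max=8
Test piece L rot3 at col 4 (width 2): heights before test = [0 8 8 8 8 4 4]; fits = True

Answer: yes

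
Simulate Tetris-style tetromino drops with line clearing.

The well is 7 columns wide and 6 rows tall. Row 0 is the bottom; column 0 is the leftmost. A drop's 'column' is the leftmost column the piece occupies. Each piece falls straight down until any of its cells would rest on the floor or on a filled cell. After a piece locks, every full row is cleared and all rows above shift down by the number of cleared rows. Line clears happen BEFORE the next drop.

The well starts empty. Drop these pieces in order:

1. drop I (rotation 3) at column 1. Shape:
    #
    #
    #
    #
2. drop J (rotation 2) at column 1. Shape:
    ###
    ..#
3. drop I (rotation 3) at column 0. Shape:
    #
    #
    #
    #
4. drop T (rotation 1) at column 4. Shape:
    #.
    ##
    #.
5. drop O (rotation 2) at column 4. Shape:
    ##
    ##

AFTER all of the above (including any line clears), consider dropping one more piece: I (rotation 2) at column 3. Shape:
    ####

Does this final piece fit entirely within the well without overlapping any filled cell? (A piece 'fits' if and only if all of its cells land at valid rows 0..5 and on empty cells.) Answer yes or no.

Answer: yes

Derivation:
Drop 1: I rot3 at col 1 lands with bottom-row=0; cleared 0 line(s) (total 0); column heights now [0 4 0 0 0 0 0], max=4
Drop 2: J rot2 at col 1 lands with bottom-row=3; cleared 0 line(s) (total 0); column heights now [0 5 5 5 0 0 0], max=5
Drop 3: I rot3 at col 0 lands with bottom-row=0; cleared 0 line(s) (total 0); column heights now [4 5 5 5 0 0 0], max=5
Drop 4: T rot1 at col 4 lands with bottom-row=0; cleared 0 line(s) (total 0); column heights now [4 5 5 5 3 2 0], max=5
Drop 5: O rot2 at col 4 lands with bottom-row=3; cleared 0 line(s) (total 0); column heights now [4 5 5 5 5 5 0], max=5
Test piece I rot2 at col 3 (width 4): heights before test = [4 5 5 5 5 5 0]; fits = True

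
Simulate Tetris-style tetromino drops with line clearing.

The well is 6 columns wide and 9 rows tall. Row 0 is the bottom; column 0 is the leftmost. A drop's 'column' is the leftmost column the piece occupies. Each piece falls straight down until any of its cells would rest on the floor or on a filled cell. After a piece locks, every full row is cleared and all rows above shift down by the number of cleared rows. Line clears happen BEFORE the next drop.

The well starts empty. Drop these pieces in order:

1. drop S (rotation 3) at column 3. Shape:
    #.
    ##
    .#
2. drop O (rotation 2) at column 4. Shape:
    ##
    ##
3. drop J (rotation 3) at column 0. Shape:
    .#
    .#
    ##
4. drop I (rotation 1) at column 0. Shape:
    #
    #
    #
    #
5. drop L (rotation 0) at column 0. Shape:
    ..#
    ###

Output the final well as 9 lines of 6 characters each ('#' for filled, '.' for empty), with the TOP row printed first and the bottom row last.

Answer: ......
......
..#...
###...
#.....
#...##
##.###
##.##.
##..#.

Derivation:
Drop 1: S rot3 at col 3 lands with bottom-row=0; cleared 0 line(s) (total 0); column heights now [0 0 0 3 2 0], max=3
Drop 2: O rot2 at col 4 lands with bottom-row=2; cleared 0 line(s) (total 0); column heights now [0 0 0 3 4 4], max=4
Drop 3: J rot3 at col 0 lands with bottom-row=0; cleared 0 line(s) (total 0); column heights now [1 3 0 3 4 4], max=4
Drop 4: I rot1 at col 0 lands with bottom-row=1; cleared 0 line(s) (total 0); column heights now [5 3 0 3 4 4], max=5
Drop 5: L rot0 at col 0 lands with bottom-row=5; cleared 0 line(s) (total 0); column heights now [6 6 7 3 4 4], max=7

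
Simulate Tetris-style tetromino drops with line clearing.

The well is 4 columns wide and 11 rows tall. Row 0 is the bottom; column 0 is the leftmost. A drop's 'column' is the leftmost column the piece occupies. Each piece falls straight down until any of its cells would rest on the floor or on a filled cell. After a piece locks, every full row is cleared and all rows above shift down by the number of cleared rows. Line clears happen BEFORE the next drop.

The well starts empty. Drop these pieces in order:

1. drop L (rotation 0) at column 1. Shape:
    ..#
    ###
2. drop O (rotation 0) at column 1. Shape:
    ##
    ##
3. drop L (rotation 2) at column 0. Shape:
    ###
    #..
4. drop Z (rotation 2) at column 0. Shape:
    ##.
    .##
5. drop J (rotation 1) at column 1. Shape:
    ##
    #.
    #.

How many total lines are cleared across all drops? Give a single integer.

Answer: 0

Derivation:
Drop 1: L rot0 at col 1 lands with bottom-row=0; cleared 0 line(s) (total 0); column heights now [0 1 1 2], max=2
Drop 2: O rot0 at col 1 lands with bottom-row=1; cleared 0 line(s) (total 0); column heights now [0 3 3 2], max=3
Drop 3: L rot2 at col 0 lands with bottom-row=2; cleared 0 line(s) (total 0); column heights now [4 4 4 2], max=4
Drop 4: Z rot2 at col 0 lands with bottom-row=4; cleared 0 line(s) (total 0); column heights now [6 6 5 2], max=6
Drop 5: J rot1 at col 1 lands with bottom-row=6; cleared 0 line(s) (total 0); column heights now [6 9 9 2], max=9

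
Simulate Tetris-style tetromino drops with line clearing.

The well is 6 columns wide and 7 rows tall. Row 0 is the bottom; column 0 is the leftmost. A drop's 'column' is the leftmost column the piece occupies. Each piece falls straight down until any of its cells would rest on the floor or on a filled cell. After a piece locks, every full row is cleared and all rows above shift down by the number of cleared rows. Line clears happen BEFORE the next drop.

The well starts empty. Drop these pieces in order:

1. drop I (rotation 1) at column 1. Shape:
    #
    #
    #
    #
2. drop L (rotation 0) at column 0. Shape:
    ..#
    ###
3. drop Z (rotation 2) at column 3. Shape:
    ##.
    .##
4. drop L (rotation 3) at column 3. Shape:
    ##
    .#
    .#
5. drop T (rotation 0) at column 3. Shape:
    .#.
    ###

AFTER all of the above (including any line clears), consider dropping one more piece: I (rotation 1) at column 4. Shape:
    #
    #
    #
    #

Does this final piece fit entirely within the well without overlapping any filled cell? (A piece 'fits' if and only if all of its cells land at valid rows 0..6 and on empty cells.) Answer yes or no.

Drop 1: I rot1 at col 1 lands with bottom-row=0; cleared 0 line(s) (total 0); column heights now [0 4 0 0 0 0], max=4
Drop 2: L rot0 at col 0 lands with bottom-row=4; cleared 0 line(s) (total 0); column heights now [5 5 6 0 0 0], max=6
Drop 3: Z rot2 at col 3 lands with bottom-row=0; cleared 0 line(s) (total 0); column heights now [5 5 6 2 2 1], max=6
Drop 4: L rot3 at col 3 lands with bottom-row=2; cleared 0 line(s) (total 0); column heights now [5 5 6 5 5 1], max=6
Drop 5: T rot0 at col 3 lands with bottom-row=5; cleared 0 line(s) (total 0); column heights now [5 5 6 6 7 6], max=7
Test piece I rot1 at col 4 (width 1): heights before test = [5 5 6 6 7 6]; fits = False

Answer: no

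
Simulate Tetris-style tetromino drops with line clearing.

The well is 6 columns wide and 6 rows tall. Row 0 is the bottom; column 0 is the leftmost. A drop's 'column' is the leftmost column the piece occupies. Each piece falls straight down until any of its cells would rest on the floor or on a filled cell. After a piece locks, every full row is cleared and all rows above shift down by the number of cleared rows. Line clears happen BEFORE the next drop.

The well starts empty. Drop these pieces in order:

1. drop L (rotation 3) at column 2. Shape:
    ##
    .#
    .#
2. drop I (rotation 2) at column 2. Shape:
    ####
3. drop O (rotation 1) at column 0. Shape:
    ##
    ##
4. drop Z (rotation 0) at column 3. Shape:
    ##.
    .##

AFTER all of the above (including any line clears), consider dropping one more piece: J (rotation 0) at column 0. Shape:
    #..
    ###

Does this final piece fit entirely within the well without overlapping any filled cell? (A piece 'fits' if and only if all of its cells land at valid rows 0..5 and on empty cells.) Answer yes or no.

Drop 1: L rot3 at col 2 lands with bottom-row=0; cleared 0 line(s) (total 0); column heights now [0 0 3 3 0 0], max=3
Drop 2: I rot2 at col 2 lands with bottom-row=3; cleared 0 line(s) (total 0); column heights now [0 0 4 4 4 4], max=4
Drop 3: O rot1 at col 0 lands with bottom-row=0; cleared 0 line(s) (total 0); column heights now [2 2 4 4 4 4], max=4
Drop 4: Z rot0 at col 3 lands with bottom-row=4; cleared 0 line(s) (total 0); column heights now [2 2 4 6 6 5], max=6
Test piece J rot0 at col 0 (width 3): heights before test = [2 2 4 6 6 5]; fits = True

Answer: yes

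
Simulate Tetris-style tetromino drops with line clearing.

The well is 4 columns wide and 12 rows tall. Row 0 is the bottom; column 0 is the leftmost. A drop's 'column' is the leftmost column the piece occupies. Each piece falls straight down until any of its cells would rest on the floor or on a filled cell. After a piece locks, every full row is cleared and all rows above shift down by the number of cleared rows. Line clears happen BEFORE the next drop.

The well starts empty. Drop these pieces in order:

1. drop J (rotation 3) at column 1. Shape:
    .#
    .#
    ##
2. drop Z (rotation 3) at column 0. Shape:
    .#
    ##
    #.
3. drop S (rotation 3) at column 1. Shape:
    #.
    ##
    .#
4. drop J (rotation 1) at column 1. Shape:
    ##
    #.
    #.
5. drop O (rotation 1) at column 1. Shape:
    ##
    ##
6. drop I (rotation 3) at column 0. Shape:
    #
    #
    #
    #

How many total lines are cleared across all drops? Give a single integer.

Drop 1: J rot3 at col 1 lands with bottom-row=0; cleared 0 line(s) (total 0); column heights now [0 1 3 0], max=3
Drop 2: Z rot3 at col 0 lands with bottom-row=0; cleared 0 line(s) (total 0); column heights now [2 3 3 0], max=3
Drop 3: S rot3 at col 1 lands with bottom-row=3; cleared 0 line(s) (total 0); column heights now [2 6 5 0], max=6
Drop 4: J rot1 at col 1 lands with bottom-row=6; cleared 0 line(s) (total 0); column heights now [2 9 9 0], max=9
Drop 5: O rot1 at col 1 lands with bottom-row=9; cleared 0 line(s) (total 0); column heights now [2 11 11 0], max=11
Drop 6: I rot3 at col 0 lands with bottom-row=2; cleared 0 line(s) (total 0); column heights now [6 11 11 0], max=11

Answer: 0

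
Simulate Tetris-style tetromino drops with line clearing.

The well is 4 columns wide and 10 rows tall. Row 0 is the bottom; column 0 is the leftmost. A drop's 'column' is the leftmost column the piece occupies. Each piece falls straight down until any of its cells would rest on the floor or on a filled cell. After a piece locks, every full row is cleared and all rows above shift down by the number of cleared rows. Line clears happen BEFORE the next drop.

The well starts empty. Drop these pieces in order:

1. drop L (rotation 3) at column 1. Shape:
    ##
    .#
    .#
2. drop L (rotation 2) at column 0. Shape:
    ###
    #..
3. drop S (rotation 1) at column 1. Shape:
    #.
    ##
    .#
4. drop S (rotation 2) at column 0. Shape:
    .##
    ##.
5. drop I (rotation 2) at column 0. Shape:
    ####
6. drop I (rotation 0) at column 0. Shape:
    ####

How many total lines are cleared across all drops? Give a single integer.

Answer: 2

Derivation:
Drop 1: L rot3 at col 1 lands with bottom-row=0; cleared 0 line(s) (total 0); column heights now [0 3 3 0], max=3
Drop 2: L rot2 at col 0 lands with bottom-row=2; cleared 0 line(s) (total 0); column heights now [4 4 4 0], max=4
Drop 3: S rot1 at col 1 lands with bottom-row=4; cleared 0 line(s) (total 0); column heights now [4 7 6 0], max=7
Drop 4: S rot2 at col 0 lands with bottom-row=7; cleared 0 line(s) (total 0); column heights now [8 9 9 0], max=9
Drop 5: I rot2 at col 0 lands with bottom-row=9; cleared 1 line(s) (total 1); column heights now [8 9 9 0], max=9
Drop 6: I rot0 at col 0 lands with bottom-row=9; cleared 1 line(s) (total 2); column heights now [8 9 9 0], max=9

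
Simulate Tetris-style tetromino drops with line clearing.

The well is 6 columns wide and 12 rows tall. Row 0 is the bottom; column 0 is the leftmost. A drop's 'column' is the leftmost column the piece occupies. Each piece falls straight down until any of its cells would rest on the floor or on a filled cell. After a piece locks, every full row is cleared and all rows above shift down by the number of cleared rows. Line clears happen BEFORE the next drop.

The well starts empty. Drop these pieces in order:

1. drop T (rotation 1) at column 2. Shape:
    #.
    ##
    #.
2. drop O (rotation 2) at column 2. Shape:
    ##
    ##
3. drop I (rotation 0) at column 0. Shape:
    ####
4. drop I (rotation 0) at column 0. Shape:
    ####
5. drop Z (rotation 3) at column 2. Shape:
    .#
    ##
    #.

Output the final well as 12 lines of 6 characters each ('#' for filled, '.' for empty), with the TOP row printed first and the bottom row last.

Answer: ......
......
...#..
..##..
..#...
####..
####..
..##..
..##..
..#...
..##..
..#...

Derivation:
Drop 1: T rot1 at col 2 lands with bottom-row=0; cleared 0 line(s) (total 0); column heights now [0 0 3 2 0 0], max=3
Drop 2: O rot2 at col 2 lands with bottom-row=3; cleared 0 line(s) (total 0); column heights now [0 0 5 5 0 0], max=5
Drop 3: I rot0 at col 0 lands with bottom-row=5; cleared 0 line(s) (total 0); column heights now [6 6 6 6 0 0], max=6
Drop 4: I rot0 at col 0 lands with bottom-row=6; cleared 0 line(s) (total 0); column heights now [7 7 7 7 0 0], max=7
Drop 5: Z rot3 at col 2 lands with bottom-row=7; cleared 0 line(s) (total 0); column heights now [7 7 9 10 0 0], max=10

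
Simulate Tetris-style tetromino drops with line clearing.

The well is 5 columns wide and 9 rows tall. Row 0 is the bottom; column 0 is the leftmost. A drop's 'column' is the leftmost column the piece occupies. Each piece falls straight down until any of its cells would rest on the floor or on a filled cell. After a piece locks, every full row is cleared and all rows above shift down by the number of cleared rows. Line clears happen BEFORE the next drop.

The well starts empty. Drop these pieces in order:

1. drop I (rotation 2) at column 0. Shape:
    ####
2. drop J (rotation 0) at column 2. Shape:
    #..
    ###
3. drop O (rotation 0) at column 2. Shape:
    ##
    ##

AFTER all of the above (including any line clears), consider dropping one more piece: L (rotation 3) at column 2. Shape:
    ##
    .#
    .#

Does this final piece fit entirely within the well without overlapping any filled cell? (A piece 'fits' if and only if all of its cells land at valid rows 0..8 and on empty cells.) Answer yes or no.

Drop 1: I rot2 at col 0 lands with bottom-row=0; cleared 0 line(s) (total 0); column heights now [1 1 1 1 0], max=1
Drop 2: J rot0 at col 2 lands with bottom-row=1; cleared 0 line(s) (total 0); column heights now [1 1 3 2 2], max=3
Drop 3: O rot0 at col 2 lands with bottom-row=3; cleared 0 line(s) (total 0); column heights now [1 1 5 5 2], max=5
Test piece L rot3 at col 2 (width 2): heights before test = [1 1 5 5 2]; fits = True

Answer: yes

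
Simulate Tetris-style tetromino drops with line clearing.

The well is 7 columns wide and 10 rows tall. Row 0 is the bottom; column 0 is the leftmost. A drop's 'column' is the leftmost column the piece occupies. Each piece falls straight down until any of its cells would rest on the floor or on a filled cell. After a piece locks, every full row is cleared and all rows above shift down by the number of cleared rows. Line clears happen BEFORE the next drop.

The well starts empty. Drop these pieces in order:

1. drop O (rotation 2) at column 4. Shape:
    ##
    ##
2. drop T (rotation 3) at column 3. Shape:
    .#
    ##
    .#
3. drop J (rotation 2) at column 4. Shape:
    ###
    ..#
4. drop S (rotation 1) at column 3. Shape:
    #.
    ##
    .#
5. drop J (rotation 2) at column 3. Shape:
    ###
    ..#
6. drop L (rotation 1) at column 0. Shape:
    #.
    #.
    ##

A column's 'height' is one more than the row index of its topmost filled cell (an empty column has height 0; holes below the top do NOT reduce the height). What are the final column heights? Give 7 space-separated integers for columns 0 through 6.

Answer: 3 1 0 10 10 10 6

Derivation:
Drop 1: O rot2 at col 4 lands with bottom-row=0; cleared 0 line(s) (total 0); column heights now [0 0 0 0 2 2 0], max=2
Drop 2: T rot3 at col 3 lands with bottom-row=2; cleared 0 line(s) (total 0); column heights now [0 0 0 4 5 2 0], max=5
Drop 3: J rot2 at col 4 lands with bottom-row=4; cleared 0 line(s) (total 0); column heights now [0 0 0 4 6 6 6], max=6
Drop 4: S rot1 at col 3 lands with bottom-row=6; cleared 0 line(s) (total 0); column heights now [0 0 0 9 8 6 6], max=9
Drop 5: J rot2 at col 3 lands with bottom-row=8; cleared 0 line(s) (total 0); column heights now [0 0 0 10 10 10 6], max=10
Drop 6: L rot1 at col 0 lands with bottom-row=0; cleared 0 line(s) (total 0); column heights now [3 1 0 10 10 10 6], max=10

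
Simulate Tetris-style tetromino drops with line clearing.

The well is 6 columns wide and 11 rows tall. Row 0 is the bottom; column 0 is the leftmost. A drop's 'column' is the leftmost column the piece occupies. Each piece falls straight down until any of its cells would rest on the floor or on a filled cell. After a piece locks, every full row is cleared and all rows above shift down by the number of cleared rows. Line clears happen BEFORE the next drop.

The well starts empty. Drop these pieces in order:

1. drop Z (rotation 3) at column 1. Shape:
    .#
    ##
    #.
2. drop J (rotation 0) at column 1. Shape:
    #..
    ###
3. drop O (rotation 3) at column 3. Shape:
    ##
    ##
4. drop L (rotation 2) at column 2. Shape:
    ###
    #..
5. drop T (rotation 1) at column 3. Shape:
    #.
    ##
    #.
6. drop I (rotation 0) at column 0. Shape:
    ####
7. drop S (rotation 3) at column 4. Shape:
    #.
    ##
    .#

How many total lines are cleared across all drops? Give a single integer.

Drop 1: Z rot3 at col 1 lands with bottom-row=0; cleared 0 line(s) (total 0); column heights now [0 2 3 0 0 0], max=3
Drop 2: J rot0 at col 1 lands with bottom-row=3; cleared 0 line(s) (total 0); column heights now [0 5 4 4 0 0], max=5
Drop 3: O rot3 at col 3 lands with bottom-row=4; cleared 0 line(s) (total 0); column heights now [0 5 4 6 6 0], max=6
Drop 4: L rot2 at col 2 lands with bottom-row=5; cleared 0 line(s) (total 0); column heights now [0 5 7 7 7 0], max=7
Drop 5: T rot1 at col 3 lands with bottom-row=7; cleared 0 line(s) (total 0); column heights now [0 5 7 10 9 0], max=10
Drop 6: I rot0 at col 0 lands with bottom-row=10; cleared 0 line(s) (total 0); column heights now [11 11 11 11 9 0], max=11
Drop 7: S rot3 at col 4 lands with bottom-row=8; cleared 0 line(s) (total 0); column heights now [11 11 11 11 11 10], max=11

Answer: 0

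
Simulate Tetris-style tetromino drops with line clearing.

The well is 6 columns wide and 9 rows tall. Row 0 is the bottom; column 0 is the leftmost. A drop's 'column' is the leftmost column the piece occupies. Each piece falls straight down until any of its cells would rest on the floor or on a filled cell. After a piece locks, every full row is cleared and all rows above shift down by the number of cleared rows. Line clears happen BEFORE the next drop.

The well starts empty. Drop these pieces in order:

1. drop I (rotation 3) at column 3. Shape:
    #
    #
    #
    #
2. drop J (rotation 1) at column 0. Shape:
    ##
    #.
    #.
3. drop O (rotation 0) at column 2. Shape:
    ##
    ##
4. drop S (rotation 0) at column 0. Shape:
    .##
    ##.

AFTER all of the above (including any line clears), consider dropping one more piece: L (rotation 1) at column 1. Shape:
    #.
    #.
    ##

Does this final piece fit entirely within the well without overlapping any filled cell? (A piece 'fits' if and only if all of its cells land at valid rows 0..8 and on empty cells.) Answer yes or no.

Drop 1: I rot3 at col 3 lands with bottom-row=0; cleared 0 line(s) (total 0); column heights now [0 0 0 4 0 0], max=4
Drop 2: J rot1 at col 0 lands with bottom-row=0; cleared 0 line(s) (total 0); column heights now [3 3 0 4 0 0], max=4
Drop 3: O rot0 at col 2 lands with bottom-row=4; cleared 0 line(s) (total 0); column heights now [3 3 6 6 0 0], max=6
Drop 4: S rot0 at col 0 lands with bottom-row=5; cleared 0 line(s) (total 0); column heights now [6 7 7 6 0 0], max=7
Test piece L rot1 at col 1 (width 2): heights before test = [6 7 7 6 0 0]; fits = False

Answer: no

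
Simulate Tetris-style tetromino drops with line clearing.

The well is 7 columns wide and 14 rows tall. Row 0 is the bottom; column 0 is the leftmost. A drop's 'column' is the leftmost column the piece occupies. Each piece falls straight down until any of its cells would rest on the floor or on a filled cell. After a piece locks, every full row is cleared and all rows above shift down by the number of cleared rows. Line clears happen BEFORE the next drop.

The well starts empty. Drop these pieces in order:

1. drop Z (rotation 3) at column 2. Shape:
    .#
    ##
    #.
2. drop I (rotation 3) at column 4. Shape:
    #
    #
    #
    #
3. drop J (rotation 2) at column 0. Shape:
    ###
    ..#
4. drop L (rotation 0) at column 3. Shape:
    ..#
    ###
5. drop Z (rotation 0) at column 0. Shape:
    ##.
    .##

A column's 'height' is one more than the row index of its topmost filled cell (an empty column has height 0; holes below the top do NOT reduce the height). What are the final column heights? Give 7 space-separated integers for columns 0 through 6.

Drop 1: Z rot3 at col 2 lands with bottom-row=0; cleared 0 line(s) (total 0); column heights now [0 0 2 3 0 0 0], max=3
Drop 2: I rot3 at col 4 lands with bottom-row=0; cleared 0 line(s) (total 0); column heights now [0 0 2 3 4 0 0], max=4
Drop 3: J rot2 at col 0 lands with bottom-row=2; cleared 0 line(s) (total 0); column heights now [4 4 4 3 4 0 0], max=4
Drop 4: L rot0 at col 3 lands with bottom-row=4; cleared 0 line(s) (total 0); column heights now [4 4 4 5 5 6 0], max=6
Drop 5: Z rot0 at col 0 lands with bottom-row=4; cleared 0 line(s) (total 0); column heights now [6 6 5 5 5 6 0], max=6

Answer: 6 6 5 5 5 6 0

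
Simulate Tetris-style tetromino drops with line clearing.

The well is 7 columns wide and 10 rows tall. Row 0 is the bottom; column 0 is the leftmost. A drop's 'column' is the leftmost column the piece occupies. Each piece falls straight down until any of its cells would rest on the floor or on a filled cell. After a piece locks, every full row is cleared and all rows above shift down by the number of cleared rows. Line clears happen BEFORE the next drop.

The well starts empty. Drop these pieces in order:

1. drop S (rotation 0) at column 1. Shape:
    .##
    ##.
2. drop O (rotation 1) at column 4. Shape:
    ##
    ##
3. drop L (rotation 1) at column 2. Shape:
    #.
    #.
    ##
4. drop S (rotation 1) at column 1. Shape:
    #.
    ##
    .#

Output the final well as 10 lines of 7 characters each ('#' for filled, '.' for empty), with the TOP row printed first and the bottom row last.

Drop 1: S rot0 at col 1 lands with bottom-row=0; cleared 0 line(s) (total 0); column heights now [0 1 2 2 0 0 0], max=2
Drop 2: O rot1 at col 4 lands with bottom-row=0; cleared 0 line(s) (total 0); column heights now [0 1 2 2 2 2 0], max=2
Drop 3: L rot1 at col 2 lands with bottom-row=2; cleared 0 line(s) (total 0); column heights now [0 1 5 3 2 2 0], max=5
Drop 4: S rot1 at col 1 lands with bottom-row=5; cleared 0 line(s) (total 0); column heights now [0 8 7 3 2 2 0], max=8

Answer: .......
.......
.#.....
.##....
..#....
..#....
..#....
..##...
..####.
.##.##.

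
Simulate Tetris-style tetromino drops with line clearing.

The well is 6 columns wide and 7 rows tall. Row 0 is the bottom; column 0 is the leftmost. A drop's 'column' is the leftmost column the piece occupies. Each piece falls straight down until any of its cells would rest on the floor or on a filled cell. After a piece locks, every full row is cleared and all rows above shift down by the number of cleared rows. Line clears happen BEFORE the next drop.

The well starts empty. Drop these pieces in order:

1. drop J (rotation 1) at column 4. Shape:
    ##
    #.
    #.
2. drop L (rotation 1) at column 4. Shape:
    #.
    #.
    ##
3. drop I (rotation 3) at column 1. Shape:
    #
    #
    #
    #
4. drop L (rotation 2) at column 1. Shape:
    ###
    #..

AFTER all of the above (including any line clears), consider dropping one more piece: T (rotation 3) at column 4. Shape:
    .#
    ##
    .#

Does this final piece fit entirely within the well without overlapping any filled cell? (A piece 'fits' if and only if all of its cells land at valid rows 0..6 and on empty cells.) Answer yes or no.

Drop 1: J rot1 at col 4 lands with bottom-row=0; cleared 0 line(s) (total 0); column heights now [0 0 0 0 3 3], max=3
Drop 2: L rot1 at col 4 lands with bottom-row=3; cleared 0 line(s) (total 0); column heights now [0 0 0 0 6 4], max=6
Drop 3: I rot3 at col 1 lands with bottom-row=0; cleared 0 line(s) (total 0); column heights now [0 4 0 0 6 4], max=6
Drop 4: L rot2 at col 1 lands with bottom-row=4; cleared 0 line(s) (total 0); column heights now [0 6 6 6 6 4], max=6
Test piece T rot3 at col 4 (width 2): heights before test = [0 6 6 6 6 4]; fits = False

Answer: no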